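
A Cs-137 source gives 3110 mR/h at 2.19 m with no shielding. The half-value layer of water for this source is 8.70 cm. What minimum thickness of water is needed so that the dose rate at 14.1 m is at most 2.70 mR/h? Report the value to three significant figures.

At 14.1 m, distance alone gives (2.19/14.1)² = 0.02412, so 3110 × 0.02412 = 75.01 mR/h.
Further attenuation needed: 75.01/2.70 = 27.78.
n = log₂(27.78) = 4.796 half-value layers.
Thickness = 4.796 × 8.70 cm = 41.73 cm.

41.7 cm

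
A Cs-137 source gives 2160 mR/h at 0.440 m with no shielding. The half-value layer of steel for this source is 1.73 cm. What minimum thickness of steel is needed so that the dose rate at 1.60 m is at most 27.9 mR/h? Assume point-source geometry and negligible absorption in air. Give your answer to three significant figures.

At 1.60 m, distance alone gives 2160 × (0.440/1.60)² = 2160 × 0.07562 = 163.3 mR/h.
Further attenuation needed: 163.3/27.9 = 5.853.
n = log₂(5.853) = 2.549 half-value layers.
Thickness = 2.549 × 1.73 cm = 4.410 cm.

4.41 cm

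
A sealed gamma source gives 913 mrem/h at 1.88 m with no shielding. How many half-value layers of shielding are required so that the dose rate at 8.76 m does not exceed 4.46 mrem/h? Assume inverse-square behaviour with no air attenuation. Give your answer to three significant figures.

3.24 half-value layers

At 8.76 m, distance alone gives 913 × (1.88/8.76)² = 913 × 0.04606 = 42.05 mrem/h.
Further attenuation needed: 42.05/4.46 = 9.428.
n = log₂(9.428) = 3.237 half-value layers.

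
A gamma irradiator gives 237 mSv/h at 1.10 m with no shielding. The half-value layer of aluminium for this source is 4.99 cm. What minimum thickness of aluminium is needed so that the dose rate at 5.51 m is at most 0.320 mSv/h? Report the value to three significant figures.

At 5.51 m, distance alone gives (1.10/5.51)² = 0.03985, so 237 × 0.03985 = 9.444 mSv/h.
Further attenuation needed: 9.444/0.320 = 29.51.
n = log₂(29.51) = 4.883 half-value layers.
Thickness = 4.883 × 4.99 cm = 24.37 cm.

24.4 cm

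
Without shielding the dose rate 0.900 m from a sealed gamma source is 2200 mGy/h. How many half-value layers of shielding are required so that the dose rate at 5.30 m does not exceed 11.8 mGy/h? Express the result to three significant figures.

2.43 half-value layers

At 5.30 m, distance alone gives (0.900/5.30)² = 0.02884, so 2200 × 0.02884 = 63.45 mGy/h.
Further attenuation needed: 63.45/11.8 = 5.377.
n = log₂(5.377) = 2.427 half-value layers.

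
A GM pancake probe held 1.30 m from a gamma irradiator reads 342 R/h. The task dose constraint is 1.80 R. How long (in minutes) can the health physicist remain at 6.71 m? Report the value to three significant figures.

8.41 min

Since intensity falls as 1/r², rate at 6.71 m:
342 × (1.30/6.71)² = 342 × 0.03754 = 12.84 R/h.
Stay time = 1.80 R ÷ 12.84 R/h = 0.1402 h = 8.412 min.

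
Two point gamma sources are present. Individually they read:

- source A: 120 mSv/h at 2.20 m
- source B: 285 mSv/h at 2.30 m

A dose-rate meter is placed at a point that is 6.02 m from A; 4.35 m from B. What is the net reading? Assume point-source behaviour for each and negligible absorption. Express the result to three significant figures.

By superposition, sum each source's inverse-square contribution:
A: 120 × (2.20/6.02)² = 16.03 mSv/h
B: 285 × (2.30/4.35)² = 79.67 mSv/h
Total = 16.03 + 79.67 = 95.70 mSv/h.

95.7 mSv/h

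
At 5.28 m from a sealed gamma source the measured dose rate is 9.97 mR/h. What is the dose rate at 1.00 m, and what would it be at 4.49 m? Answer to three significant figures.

Applying the 1/r² law,
At 1.00 m: 9.97 × (5.28/1.00)² = 9.97 × 27.88 = 278.0 mR/h
At 4.49 m: 278.0 × (1.00/4.49)² = 278.0 × 0.04960 = 13.79 mR/h.

278 mR/h; 13.8 mR/h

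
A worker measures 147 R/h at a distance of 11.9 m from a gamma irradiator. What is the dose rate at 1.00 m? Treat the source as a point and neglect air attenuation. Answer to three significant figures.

Since intensity falls as 1/r², the rate at 1.00 m is
(11.9/1.00)² = 141.6, so 147 × 141.6 = 20820 R/h.

20800 R/h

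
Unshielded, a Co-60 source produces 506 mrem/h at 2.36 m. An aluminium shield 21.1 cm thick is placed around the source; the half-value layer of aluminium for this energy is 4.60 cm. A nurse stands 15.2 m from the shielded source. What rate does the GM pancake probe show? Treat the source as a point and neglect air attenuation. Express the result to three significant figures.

0.508 mrem/h

Distance alone: 506 × (2.36/15.2)² = 506 × 0.02411 = 12.20 mrem/h.
Shield: 21.1/4.60 = 4.587 half-value layers → attenuation 2^(−4.587) = 0.04161.
Combined: 12.20 × 0.04161 = 0.5076 mrem/h.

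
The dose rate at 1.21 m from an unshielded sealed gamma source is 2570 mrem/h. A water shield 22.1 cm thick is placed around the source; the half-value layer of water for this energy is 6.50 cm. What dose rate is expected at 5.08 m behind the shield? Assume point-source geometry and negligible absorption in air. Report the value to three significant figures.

Distance alone: 2570 × (1.21/5.08)² = 2570 × 0.05673 = 145.8 mrem/h.
Shield: 22.1/6.50 = 3.400 half-value layers → attenuation 2^(−3.400) = 0.09473.
Combined: 145.8 × 0.09473 = 13.81 mrem/h.

13.8 mrem/h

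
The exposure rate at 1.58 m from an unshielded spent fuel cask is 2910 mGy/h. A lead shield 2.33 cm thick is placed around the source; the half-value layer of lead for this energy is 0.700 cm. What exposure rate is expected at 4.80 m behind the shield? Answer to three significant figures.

31.4 mGy/h

Distance alone: (1.58/4.80)² = 0.1084, so 2910 × 0.1084 = 315.4 mGy/h.
Shield: 2.33/0.700 = 3.329 half-value layers → attenuation 2^(−3.329) = 0.09951.
Combined: 315.4 × 0.09951 = 31.39 mGy/h.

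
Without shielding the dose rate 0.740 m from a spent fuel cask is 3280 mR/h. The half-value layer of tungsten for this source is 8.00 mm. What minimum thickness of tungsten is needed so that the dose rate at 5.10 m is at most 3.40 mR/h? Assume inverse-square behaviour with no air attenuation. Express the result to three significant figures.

34.8 mm

At 5.10 m, distance alone gives 3280 × (0.740/5.10)² = 3280 × 0.02105 = 69.04 mR/h.
Further attenuation needed: 69.04/3.40 = 20.31.
n = log₂(20.31) = 4.344 half-value layers.
Thickness = 4.344 × 8.00 mm = 34.75 mm.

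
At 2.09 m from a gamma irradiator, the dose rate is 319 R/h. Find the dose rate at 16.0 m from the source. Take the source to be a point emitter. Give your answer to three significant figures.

Since intensity falls as 1/r², the rate at 16.0 m is
319 × (2.09/16.0)² = 319 × 0.01706 = 5.442 R/h.

5.44 R/h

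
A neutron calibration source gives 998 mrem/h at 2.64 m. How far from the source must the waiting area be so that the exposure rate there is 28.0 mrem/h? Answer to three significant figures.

15.8 m

By the inverse-square law, d₂ = d₁·√(I₁/I₂).
I₁/I₂ = 998/28.0 = 35.64, so d₂ = 2.64 × √35.64 = 15.76 m.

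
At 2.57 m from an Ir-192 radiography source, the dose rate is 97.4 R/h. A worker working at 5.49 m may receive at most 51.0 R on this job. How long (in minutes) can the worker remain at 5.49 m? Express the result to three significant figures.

143 min

By the inverse-square law, rate at 5.49 m:
(2.57/5.49)² = 0.2191, so 97.4 × 0.2191 = 21.34 R/h.
Stay time = 51.0 R ÷ 21.34 R/h = 2.390 h = 143.4 min.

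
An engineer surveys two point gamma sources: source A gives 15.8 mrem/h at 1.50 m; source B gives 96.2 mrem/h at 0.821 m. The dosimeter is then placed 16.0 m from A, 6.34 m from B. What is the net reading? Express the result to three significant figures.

1.75 mrem/h

By superposition, sum each source's inverse-square contribution:
A: 15.8 × (1.50/16.0)² = 0.1389 mrem/h
B: 96.2 × (0.821/6.34)² = 1.613 mrem/h
Total = 0.1389 + 1.613 = 1.752 mrem/h.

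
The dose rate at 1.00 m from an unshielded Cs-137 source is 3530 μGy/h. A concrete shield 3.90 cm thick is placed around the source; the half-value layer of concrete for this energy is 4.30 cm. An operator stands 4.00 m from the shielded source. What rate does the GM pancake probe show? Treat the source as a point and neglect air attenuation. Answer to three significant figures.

Distance alone: (1.00/4.00)² = 0.06250, so 3530 × 0.06250 = 220.6 μGy/h.
Shield: 3.90/4.30 = 0.9070 half-value layers → attenuation 2^(−0.9070) = 0.5333.
Combined: 220.6 × 0.5333 = 117.6 μGy/h.

118 μGy/h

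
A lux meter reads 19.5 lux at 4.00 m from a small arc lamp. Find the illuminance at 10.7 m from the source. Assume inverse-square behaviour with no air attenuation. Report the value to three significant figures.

2.73 lux

By the inverse-square law, the rate at 10.7 m is
19.5 × (4.00/10.7)² = 19.5 × 0.1398 = 2.726 lux.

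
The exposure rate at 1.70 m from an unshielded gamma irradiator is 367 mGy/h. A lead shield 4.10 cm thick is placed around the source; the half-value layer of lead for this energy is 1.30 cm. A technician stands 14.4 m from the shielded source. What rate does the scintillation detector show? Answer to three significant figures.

0.575 mGy/h

Distance alone: 367 × (1.70/14.4)² = 367 × 0.01394 = 5.116 mGy/h.
Shield: 4.10/1.30 = 3.154 half-value layers → attenuation 2^(−3.154) = 0.1123.
Combined: 5.116 × 0.1123 = 0.5745 mGy/h.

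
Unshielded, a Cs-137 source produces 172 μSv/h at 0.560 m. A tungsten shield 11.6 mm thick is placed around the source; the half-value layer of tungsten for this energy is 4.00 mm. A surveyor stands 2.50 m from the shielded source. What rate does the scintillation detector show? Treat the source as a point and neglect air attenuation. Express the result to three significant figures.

1.16 μSv/h

Distance alone: 172 × (0.560/2.50)² = 172 × 0.05018 = 8.631 μSv/h.
Shield: 11.6/4.00 = 2.900 half-value layers → attenuation 2^(−2.900) = 0.1340.
Combined: 8.631 × 0.1340 = 1.157 μSv/h.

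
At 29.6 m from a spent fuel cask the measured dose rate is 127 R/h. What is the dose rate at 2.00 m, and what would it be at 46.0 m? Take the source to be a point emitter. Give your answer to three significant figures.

By the inverse-square law,
At 2.00 m: (29.6/2.00)² = 219.0, so 127 × 219.0 = 27810 R/h
At 46.0 m: 27810 × (2.00/46.0)² = 27810 × 0.001890 = 52.56 R/h.

27800 R/h; 52.6 R/h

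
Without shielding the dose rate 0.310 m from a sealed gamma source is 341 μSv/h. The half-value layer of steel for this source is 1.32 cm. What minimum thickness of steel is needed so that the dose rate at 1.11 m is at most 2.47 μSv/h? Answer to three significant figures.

4.53 cm

At 1.11 m, distance alone gives (0.310/1.11)² = 0.07800, so 341 × 0.07800 = 26.60 μSv/h.
Further attenuation needed: 26.60/2.47 = 10.77.
n = log₂(10.77) = 3.429 half-value layers.
Thickness = 3.429 × 1.32 cm = 4.526 cm.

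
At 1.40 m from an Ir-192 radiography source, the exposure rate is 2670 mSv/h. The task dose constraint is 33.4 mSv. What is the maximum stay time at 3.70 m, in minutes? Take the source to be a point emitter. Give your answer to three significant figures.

5.24 min

Since intensity falls as 1/r², rate at 3.70 m:
2670 × (1.40/3.70)² = 2670 × 0.1432 = 382.3 mSv/h.
Stay time = 33.4 mSv ÷ 382.3 mSv/h = 0.08737 h = 5.242 min.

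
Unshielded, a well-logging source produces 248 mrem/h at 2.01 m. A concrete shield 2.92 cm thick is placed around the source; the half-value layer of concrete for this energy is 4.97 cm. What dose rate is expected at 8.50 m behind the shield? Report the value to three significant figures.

9.23 mrem/h

Distance alone: 248 × (2.01/8.50)² = 248 × 0.05592 = 13.87 mrem/h.
Shield: 2.92/4.97 = 0.5875 half-value layers → attenuation 2^(−0.5875) = 0.6655.
Combined: 13.87 × 0.6655 = 9.230 mrem/h.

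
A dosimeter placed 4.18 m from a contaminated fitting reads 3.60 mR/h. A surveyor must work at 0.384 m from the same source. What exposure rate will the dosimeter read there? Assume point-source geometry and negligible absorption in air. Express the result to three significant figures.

427 mR/h

Applying the 1/r² law, scaling from 4.18 m to 0.384 m:
3.60 × (4.18/0.384)² = 3.60 × 118.5 = 426.6 mR/h.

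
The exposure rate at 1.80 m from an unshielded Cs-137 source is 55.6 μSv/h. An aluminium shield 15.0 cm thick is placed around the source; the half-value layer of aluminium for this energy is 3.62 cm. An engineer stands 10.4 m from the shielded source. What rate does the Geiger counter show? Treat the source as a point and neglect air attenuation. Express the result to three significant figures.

Distance alone: (1.80/10.4)² = 0.02996, so 55.6 × 0.02996 = 1.666 μSv/h.
Shield: 15.0/3.62 = 4.144 half-value layers → attenuation 2^(−4.144) = 0.05656.
Combined: 1.666 × 0.05656 = 0.09423 μSv/h.

0.0942 μSv/h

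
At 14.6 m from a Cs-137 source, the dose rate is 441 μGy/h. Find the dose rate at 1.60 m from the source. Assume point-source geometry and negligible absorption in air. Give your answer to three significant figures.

By the inverse-square law, the rate at 1.60 m is
(14.6/1.60)² = 83.27, so 441 × 83.27 = 36720 μGy/h.

36700 μGy/h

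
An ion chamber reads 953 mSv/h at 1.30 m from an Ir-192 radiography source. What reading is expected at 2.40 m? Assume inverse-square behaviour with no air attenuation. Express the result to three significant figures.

280 mSv/h

Applying the 1/r² law, the rate at 2.40 m is
(1.30/2.40)² = 0.2934, so 953 × 0.2934 = 279.6 mSv/h.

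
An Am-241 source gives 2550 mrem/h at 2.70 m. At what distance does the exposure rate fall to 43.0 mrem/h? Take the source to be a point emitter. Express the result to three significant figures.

By the inverse-square law, d₂ = d₁·√(I₁/I₂).
I₁/I₂ = 2550/43.0 = 59.30, so d₂ = 2.70 × √59.30 = 20.79 m.

20.8 m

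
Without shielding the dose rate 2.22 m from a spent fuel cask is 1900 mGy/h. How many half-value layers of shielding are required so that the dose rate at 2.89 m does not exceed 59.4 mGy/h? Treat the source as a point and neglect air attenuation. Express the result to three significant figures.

4.24 half-value layers

At 2.89 m, distance alone gives (2.22/2.89)² = 0.5901, so 1900 × 0.5901 = 1121 mGy/h.
Further attenuation needed: 1121/59.4 = 18.87.
n = log₂(18.87) = 4.238 half-value layers.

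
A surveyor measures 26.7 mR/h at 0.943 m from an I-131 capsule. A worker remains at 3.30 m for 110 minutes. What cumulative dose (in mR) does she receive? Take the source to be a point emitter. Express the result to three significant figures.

Using I₁d₁² = I₂d₂², rate at 3.30 m:
(0.943/3.30)² = 0.08166, so 26.7 × 0.08166 = 2.180 mR/h.
Dose = rate × time = 2.180 mR/h × 1.833 h = 3.996 mR.

4.00 mR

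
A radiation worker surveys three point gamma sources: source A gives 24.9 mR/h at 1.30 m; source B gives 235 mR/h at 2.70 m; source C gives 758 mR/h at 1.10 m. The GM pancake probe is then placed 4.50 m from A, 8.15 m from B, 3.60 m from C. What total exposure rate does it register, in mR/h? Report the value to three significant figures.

By superposition, sum each source's inverse-square contribution:
A: 24.9 × (1.30/4.50)² = 2.078 mR/h
B: 235 × (2.70/8.15)² = 25.79 mR/h
C: 758 × (1.10/3.60)² = 70.77 mR/h
Total = 2.078 + 25.79 + 70.77 = 98.64 mR/h.

98.6 mR/h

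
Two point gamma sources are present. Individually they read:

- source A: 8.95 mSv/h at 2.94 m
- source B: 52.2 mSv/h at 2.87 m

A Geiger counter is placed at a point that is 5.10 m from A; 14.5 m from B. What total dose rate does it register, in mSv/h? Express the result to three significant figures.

Each source contributes Iᵢ·(dᵢ/rᵢ)²; contributions add.
A: 8.95 × (2.94/5.10)² = 2.974 mSv/h
B: 52.2 × (2.87/14.5)² = 2.045 mSv/h
Total = 2.974 + 2.045 = 5.019 mSv/h.

5.02 mSv/h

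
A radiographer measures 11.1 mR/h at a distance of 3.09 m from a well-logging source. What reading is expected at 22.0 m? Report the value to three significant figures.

0.219 mR/h

Applying the 1/r² law, the rate at 22.0 m is
11.1 × (3.09/22.0)² = 11.1 × 0.01973 = 0.2190 mR/h.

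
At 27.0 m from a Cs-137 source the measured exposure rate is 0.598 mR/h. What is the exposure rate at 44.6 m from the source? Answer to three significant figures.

0.219 mR/h

Using I₁d₁² = I₂d₂², scaling from 27.0 m to 44.6 m:
(27.0/44.6)² = 0.3665, so 0.598 × 0.3665 = 0.2192 mR/h.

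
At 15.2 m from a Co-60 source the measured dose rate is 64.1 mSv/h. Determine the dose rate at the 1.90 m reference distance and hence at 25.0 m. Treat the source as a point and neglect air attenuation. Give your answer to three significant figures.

Since intensity falls as 1/r²,
At 1.90 m: (15.2/1.90)² = 64.00, so 64.1 × 64.00 = 4102 mSv/h
At 25.0 m: (1.90/25.0)² = 0.005776, so 4102 × 0.005776 = 23.69 mSv/h.

4100 mSv/h; 23.7 mSv/h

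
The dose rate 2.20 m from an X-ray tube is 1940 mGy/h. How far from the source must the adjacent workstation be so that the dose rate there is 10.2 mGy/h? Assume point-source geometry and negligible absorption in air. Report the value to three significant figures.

Since intensity falls as 1/r², d₂ = d₁·√(I₁/I₂).
I₁/I₂ = 1940/10.2 = 190.2, so d₂ = 2.20 × √190.2 = 30.34 m.

30.3 m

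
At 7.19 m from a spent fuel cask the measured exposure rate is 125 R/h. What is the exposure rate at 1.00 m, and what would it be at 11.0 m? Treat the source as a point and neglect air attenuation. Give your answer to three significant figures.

6460 R/h; 53.4 R/h

Using I₁d₁² = I₂d₂²,
At 1.00 m: (7.19/1.00)² = 51.70, so 125 × 51.70 = 6462 R/h
At 11.0 m: 6462 × (1.00/11.0)² = 6462 × 0.008264 = 53.40 R/h.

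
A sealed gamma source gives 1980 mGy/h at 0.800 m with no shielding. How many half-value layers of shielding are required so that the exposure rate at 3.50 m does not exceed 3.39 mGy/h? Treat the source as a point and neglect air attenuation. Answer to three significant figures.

4.93 half-value layers

At 3.50 m, distance alone gives (0.800/3.50)² = 0.05224, so 1980 × 0.05224 = 103.4 mGy/h.
Further attenuation needed: 103.4/3.39 = 30.50.
n = log₂(30.50) = 4.931 half-value layers.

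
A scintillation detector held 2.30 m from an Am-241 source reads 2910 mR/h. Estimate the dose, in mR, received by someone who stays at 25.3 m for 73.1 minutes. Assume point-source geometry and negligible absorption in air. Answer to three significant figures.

By the inverse-square law, rate at 25.3 m:
(2.30/25.3)² = 0.008264, so 2910 × 0.008264 = 24.05 mR/h.
Dose = rate × time = 24.05 mR/h × 1.218 h = 29.29 mR.

29.3 mR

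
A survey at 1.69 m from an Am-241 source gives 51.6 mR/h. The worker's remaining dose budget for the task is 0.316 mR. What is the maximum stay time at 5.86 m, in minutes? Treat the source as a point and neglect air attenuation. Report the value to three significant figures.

Intensity scales as (d₁/d₂)², so rate at 5.86 m:
(1.69/5.86)² = 0.08317, so 51.6 × 0.08317 = 4.292 mR/h.
Stay time = 0.316 mR ÷ 4.292 mR/h = 0.07363 h = 4.418 min.

4.42 min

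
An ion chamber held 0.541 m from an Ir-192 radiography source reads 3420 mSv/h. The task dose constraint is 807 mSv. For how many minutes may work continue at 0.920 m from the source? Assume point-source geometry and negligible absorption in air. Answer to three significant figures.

Since intensity falls as 1/r², rate at 0.920 m:
(0.541/0.920)² = 0.3458, so 3420 × 0.3458 = 1183 mSv/h.
Stay time = 807 mSv ÷ 1183 mSv/h = 0.6822 h = 40.93 min.

40.9 min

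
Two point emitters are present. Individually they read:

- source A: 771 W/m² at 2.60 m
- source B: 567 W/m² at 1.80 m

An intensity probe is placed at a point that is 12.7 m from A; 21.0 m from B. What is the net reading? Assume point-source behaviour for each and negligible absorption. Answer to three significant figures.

36.5 W/m²

By superposition, sum each source's inverse-square contribution:
A: 771 × (2.60/12.7)² = 32.31 W/m²
B: 567 × (1.80/21.0)² = 4.166 W/m²
Total = 32.31 + 4.166 = 36.48 W/m².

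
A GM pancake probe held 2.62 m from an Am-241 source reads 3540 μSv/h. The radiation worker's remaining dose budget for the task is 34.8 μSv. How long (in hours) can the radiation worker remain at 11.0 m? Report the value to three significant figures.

0.173 h

By the inverse-square law, rate at 11.0 m:
(2.62/11.0)² = 0.05673, so 3540 × 0.05673 = 200.8 μSv/h.
Stay time = 34.8 μSv ÷ 200.8 μSv/h = 0.1733 h.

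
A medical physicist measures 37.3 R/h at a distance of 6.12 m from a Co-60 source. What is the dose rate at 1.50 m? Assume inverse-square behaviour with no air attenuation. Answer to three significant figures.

621 R/h

By the inverse-square law, the rate at 1.50 m is
37.3 × (6.12/1.50)² = 37.3 × 16.65 = 621.0 R/h.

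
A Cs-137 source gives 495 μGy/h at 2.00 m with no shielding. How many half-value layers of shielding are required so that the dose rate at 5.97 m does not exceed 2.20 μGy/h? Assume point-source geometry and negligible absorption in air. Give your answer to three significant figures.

4.66 half-value layers

At 5.97 m, distance alone gives (2.00/5.97)² = 0.1122, so 495 × 0.1122 = 55.54 μGy/h.
Further attenuation needed: 55.54/2.20 = 25.25.
n = log₂(25.25) = 4.658 half-value layers.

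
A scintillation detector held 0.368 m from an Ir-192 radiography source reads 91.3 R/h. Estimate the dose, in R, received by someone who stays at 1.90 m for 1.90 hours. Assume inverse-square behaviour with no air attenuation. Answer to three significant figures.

Intensity scales as (d₁/d₂)², so rate at 1.90 m:
(0.368/1.90)² = 0.03751, so 91.3 × 0.03751 = 3.425 R/h.
Dose = rate × time = 3.425 R/h × 1.900 h = 6.507 R.

6.51 R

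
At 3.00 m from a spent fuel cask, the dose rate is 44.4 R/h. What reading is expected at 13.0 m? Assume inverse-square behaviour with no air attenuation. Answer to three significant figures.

Using I₁d₁² = I₂d₂², the rate at 13.0 m is
(3.00/13.0)² = 0.05325, so 44.4 × 0.05325 = 2.364 R/h.

2.36 R/h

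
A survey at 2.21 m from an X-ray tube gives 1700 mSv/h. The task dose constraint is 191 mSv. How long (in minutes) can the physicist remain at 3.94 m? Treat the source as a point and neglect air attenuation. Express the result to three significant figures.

Applying the 1/r² law, rate at 3.94 m:
1700 × (2.21/3.94)² = 1700 × 0.3146 = 534.8 mSv/h.
Stay time = 191 mSv ÷ 534.8 mSv/h = 0.3571 h = 21.43 min.

21.4 min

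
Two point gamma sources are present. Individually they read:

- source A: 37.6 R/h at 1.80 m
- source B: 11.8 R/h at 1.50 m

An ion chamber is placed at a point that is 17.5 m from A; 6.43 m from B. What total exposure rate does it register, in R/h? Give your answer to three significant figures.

Each source contributes Iᵢ·(dᵢ/rᵢ)²; contributions add.
A: 37.6 × (1.80/17.5)² = 0.3978 R/h
B: 11.8 × (1.50/6.43)² = 0.6422 R/h
Total = 0.3978 + 0.6422 = 1.040 R/h.

1.04 R/h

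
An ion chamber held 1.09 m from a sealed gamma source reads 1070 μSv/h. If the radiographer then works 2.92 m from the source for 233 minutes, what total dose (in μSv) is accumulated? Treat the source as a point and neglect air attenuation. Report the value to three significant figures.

By the inverse-square law, rate at 2.92 m:
(1.09/2.92)² = 0.1393, so 1070 × 0.1393 = 149.1 μSv/h.
Dose = rate × time = 149.1 μSv/h × 3.883 h = 579.0 μSv.

579 μSv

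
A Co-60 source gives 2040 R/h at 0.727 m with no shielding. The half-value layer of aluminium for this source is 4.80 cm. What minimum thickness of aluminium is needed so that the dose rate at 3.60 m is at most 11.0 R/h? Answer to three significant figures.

14.0 cm

At 3.60 m, distance alone gives 2040 × (0.727/3.60)² = 2040 × 0.04078 = 83.19 R/h.
Further attenuation needed: 83.19/11.0 = 7.563.
n = log₂(7.563) = 2.919 half-value layers.
Thickness = 2.919 × 4.80 cm = 14.01 cm.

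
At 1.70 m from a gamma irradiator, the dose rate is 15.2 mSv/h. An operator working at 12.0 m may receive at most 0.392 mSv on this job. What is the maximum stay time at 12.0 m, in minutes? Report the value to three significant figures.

77.1 min

Applying the 1/r² law, rate at 12.0 m:
(1.70/12.0)² = 0.02007, so 15.2 × 0.02007 = 0.3051 mSv/h.
Stay time = 0.392 mSv ÷ 0.3051 mSv/h = 1.285 h = 77.10 min.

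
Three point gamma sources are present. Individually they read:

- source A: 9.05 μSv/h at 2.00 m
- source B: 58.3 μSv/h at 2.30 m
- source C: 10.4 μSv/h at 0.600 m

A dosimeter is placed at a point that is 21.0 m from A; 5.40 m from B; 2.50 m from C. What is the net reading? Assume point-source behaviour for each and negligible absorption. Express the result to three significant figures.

By superposition, sum each source's inverse-square contribution:
A: 9.05 × (2.00/21.0)² = 0.08209 μSv/h
B: 58.3 × (2.30/5.40)² = 10.58 μSv/h
C: 10.4 × (0.600/2.50)² = 0.5990 μSv/h
Total = 0.08209 + 10.58 + 0.5990 = 11.26 μSv/h.

11.3 μSv/h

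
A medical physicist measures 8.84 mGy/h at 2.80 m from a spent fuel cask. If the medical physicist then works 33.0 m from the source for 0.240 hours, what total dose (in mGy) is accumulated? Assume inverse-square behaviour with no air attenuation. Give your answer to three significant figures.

0.0153 mGy

Using I₁d₁² = I₂d₂², rate at 33.0 m:
8.84 × (2.80/33.0)² = 8.84 × 0.007199 = 0.06364 mGy/h.
Dose = rate × time = 0.06364 mGy/h × 0.2400 h = 0.01527 mGy.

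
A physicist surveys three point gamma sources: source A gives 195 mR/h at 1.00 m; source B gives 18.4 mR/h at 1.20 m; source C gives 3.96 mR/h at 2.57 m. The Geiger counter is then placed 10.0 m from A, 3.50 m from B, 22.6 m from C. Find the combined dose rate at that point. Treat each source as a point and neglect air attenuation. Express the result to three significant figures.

4.16 mR/h

Each source contributes Iᵢ·(dᵢ/rᵢ)²; contributions add.
A: 195 × (1.00/10.0)² = 1.950 mR/h
B: 18.4 × (1.20/3.50)² = 2.163 mR/h
C: 3.96 × (2.57/22.6)² = 0.05121 mR/h
Total = 1.950 + 2.163 + 0.05121 = 4.164 mR/h.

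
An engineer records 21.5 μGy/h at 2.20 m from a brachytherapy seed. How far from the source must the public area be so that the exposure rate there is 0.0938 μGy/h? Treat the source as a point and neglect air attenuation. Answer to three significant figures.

By the inverse-square law, d₂ = d₁·√(I₁/I₂).
I₁/I₂ = 21.5/0.0938 = 229.2, so d₂ = 2.20 × √229.2 = 33.31 m.

33.3 m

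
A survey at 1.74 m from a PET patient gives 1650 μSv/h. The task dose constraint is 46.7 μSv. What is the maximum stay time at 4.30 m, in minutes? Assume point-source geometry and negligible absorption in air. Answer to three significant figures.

Since intensity falls as 1/r², rate at 4.30 m:
1650 × (1.74/4.30)² = 1650 × 0.1637 = 270.1 μSv/h.
Stay time = 46.7 μSv ÷ 270.1 μSv/h = 0.1729 h = 10.37 min.

10.4 min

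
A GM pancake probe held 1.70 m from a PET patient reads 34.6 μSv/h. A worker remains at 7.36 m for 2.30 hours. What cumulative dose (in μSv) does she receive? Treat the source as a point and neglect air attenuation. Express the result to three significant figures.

4.25 μSv

Since intensity falls as 1/r², rate at 7.36 m:
(1.70/7.36)² = 0.05335, so 34.6 × 0.05335 = 1.846 μSv/h.
Dose = rate × time = 1.846 μSv/h × 2.300 h = 4.246 μSv.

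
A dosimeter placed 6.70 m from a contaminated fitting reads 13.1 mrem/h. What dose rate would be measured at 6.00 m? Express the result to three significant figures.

16.3 mrem/h

Intensity scales as (d₁/d₂)², so scaling from 6.70 m to 6.00 m:
(6.70/6.00)² = 1.247, so 13.1 × 1.247 = 16.34 mrem/h.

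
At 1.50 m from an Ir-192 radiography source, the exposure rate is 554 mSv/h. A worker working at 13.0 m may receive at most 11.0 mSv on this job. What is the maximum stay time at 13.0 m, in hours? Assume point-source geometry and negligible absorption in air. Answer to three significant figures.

Applying the 1/r² law, rate at 13.0 m:
(1.50/13.0)² = 0.01331, so 554 × 0.01331 = 7.374 mSv/h.
Stay time = 11.0 mSv ÷ 7.374 mSv/h = 1.492 h.

1.49 h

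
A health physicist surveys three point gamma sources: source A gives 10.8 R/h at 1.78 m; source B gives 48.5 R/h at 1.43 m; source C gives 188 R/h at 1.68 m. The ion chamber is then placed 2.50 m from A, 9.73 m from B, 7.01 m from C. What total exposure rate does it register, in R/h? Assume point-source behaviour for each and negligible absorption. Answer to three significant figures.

17.3 R/h

Each source contributes Iᵢ·(dᵢ/rᵢ)²; contributions add.
A: 10.8 × (1.78/2.50)² = 5.475 R/h
B: 48.5 × (1.43/9.73)² = 1.048 R/h
C: 188 × (1.68/7.01)² = 10.80 R/h
Total = 5.475 + 1.048 + 10.80 = 17.32 R/h.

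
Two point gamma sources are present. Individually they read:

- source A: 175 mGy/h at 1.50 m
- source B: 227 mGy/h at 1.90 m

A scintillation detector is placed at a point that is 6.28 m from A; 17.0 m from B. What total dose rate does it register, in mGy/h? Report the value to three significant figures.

12.8 mGy/h

By superposition, sum each source's inverse-square contribution:
A: 175 × (1.50/6.28)² = 9.984 mGy/h
B: 227 × (1.90/17.0)² = 2.836 mGy/h
Total = 9.984 + 2.836 = 12.82 mGy/h.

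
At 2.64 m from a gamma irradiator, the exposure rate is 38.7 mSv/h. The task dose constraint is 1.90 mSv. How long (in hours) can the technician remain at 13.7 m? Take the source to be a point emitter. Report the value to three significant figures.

1.32 h

By the inverse-square law, rate at 13.7 m:
(2.64/13.7)² = 0.03713, so 38.7 × 0.03713 = 1.437 mSv/h.
Stay time = 1.90 mSv ÷ 1.437 mSv/h = 1.322 h.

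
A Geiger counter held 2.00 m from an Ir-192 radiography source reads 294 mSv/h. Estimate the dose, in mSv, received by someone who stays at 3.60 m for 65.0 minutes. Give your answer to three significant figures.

98.3 mSv

Applying the 1/r² law, rate at 3.60 m:
(2.00/3.60)² = 0.3086, so 294 × 0.3086 = 90.73 mSv/h.
Dose = rate × time = 90.73 mSv/h × 1.083 h = 98.26 mSv.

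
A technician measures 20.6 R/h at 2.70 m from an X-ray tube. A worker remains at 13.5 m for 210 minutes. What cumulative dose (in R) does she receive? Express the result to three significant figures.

By the inverse-square law, rate at 13.5 m:
20.6 × (2.70/13.5)² = 20.6 × 0.04000 = 0.8240 R/h.
Dose = rate × time = 0.8240 R/h × 3.500 h = 2.884 R.

2.88 R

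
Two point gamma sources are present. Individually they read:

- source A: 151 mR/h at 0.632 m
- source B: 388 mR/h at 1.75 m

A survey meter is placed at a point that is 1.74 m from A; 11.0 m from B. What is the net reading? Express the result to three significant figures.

29.7 mR/h

Each source contributes Iᵢ·(dᵢ/rᵢ)²; contributions add.
A: 151 × (0.632/1.74)² = 19.92 mR/h
B: 388 × (1.75/11.0)² = 9.820 mR/h
Total = 19.92 + 9.820 = 29.74 mR/h.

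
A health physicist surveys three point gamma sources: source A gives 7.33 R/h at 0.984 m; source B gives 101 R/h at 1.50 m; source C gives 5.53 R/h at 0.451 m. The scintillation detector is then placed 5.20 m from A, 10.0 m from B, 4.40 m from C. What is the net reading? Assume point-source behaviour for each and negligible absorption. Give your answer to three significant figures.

Each source contributes Iᵢ·(dᵢ/rᵢ)²; contributions add.
A: 7.33 × (0.984/5.20)² = 0.2625 R/h
B: 101 × (1.50/10.0)² = 2.272 R/h
C: 5.53 × (0.451/4.40)² = 0.05810 R/h
Total = 0.2625 + 2.272 + 0.05810 = 2.593 R/h.

2.59 R/h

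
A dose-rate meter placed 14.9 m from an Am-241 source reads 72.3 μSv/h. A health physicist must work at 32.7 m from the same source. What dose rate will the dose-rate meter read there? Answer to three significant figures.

15.0 μSv/h

Intensity scales as (d₁/d₂)², so scaling from 14.9 m to 32.7 m:
(14.9/32.7)² = 0.2076, so 72.3 × 0.2076 = 15.01 μSv/h.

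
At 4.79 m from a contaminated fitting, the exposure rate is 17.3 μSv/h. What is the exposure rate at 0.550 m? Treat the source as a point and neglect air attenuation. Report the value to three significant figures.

Intensity scales as (d₁/d₂)², so the rate at 0.550 m is
17.3 × (4.79/0.550)² = 17.3 × 75.85 = 1312 μSv/h.

1310 μSv/h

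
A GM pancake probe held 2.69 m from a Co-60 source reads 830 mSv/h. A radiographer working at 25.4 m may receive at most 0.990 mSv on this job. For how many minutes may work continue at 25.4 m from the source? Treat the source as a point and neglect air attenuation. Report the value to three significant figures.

Intensity scales as (d₁/d₂)², so rate at 25.4 m:
830 × (2.69/25.4)² = 830 × 0.01122 = 9.313 mSv/h.
Stay time = 0.990 mSv ÷ 9.313 mSv/h = 0.1063 h = 6.378 min.

6.38 min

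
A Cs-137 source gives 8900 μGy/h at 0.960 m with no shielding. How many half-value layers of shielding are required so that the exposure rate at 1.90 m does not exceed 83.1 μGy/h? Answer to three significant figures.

At 1.90 m, distance alone gives (0.960/1.90)² = 0.2553, so 8900 × 0.2553 = 2272 μGy/h.
Further attenuation needed: 2272/83.1 = 27.34.
n = log₂(27.34) = 4.773 half-value layers.

4.77 half-value layers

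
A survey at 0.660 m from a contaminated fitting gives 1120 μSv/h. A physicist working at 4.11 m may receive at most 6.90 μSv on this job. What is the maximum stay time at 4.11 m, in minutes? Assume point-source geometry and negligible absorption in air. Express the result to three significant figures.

14.3 min

By the inverse-square law, rate at 4.11 m:
1120 × (0.660/4.11)² = 1120 × 0.02579 = 28.88 μSv/h.
Stay time = 6.90 μSv ÷ 28.88 μSv/h = 0.2389 h = 14.33 min.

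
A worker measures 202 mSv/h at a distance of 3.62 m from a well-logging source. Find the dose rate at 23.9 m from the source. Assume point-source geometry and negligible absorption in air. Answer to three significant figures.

Intensity scales as (d₁/d₂)², so the rate at 23.9 m is
202 × (3.62/23.9)² = 202 × 0.02294 = 4.634 mSv/h.

4.63 mSv/h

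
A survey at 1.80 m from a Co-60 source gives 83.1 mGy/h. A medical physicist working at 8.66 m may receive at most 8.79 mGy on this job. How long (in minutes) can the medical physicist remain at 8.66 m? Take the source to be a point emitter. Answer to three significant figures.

Intensity scales as (d₁/d₂)², so rate at 8.66 m:
83.1 × (1.80/8.66)² = 83.1 × 0.04320 = 3.590 mGy/h.
Stay time = 8.79 mGy ÷ 3.590 mGy/h = 2.448 h = 146.9 min.

147 min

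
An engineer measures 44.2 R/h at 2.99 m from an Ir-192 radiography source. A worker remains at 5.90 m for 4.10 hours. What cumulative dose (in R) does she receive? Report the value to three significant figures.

Since intensity falls as 1/r², rate at 5.90 m:
(2.99/5.90)² = 0.2568, so 44.2 × 0.2568 = 11.35 R/h.
Dose = rate × time = 11.35 R/h × 4.100 h = 46.53 R.

46.5 R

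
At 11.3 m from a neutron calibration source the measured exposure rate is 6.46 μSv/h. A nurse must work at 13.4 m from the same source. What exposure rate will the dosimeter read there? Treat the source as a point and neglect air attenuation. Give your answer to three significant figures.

Intensity scales as (d₁/d₂)², so scaling from 11.3 m to 13.4 m:
6.46 × (11.3/13.4)² = 6.46 × 0.7111 = 4.594 μSv/h.

4.59 μSv/h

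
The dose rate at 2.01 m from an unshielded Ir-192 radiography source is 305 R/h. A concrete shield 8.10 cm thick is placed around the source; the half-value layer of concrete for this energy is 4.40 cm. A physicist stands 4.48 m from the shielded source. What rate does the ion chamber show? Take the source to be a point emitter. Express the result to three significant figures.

17.1 R/h

Distance alone: (2.01/4.48)² = 0.2013, so 305 × 0.2013 = 61.40 R/h.
Shield: 8.10/4.40 = 1.841 half-value layers → attenuation 2^(−1.841) = 0.2791.
Combined: 61.40 × 0.2791 = 17.14 R/h.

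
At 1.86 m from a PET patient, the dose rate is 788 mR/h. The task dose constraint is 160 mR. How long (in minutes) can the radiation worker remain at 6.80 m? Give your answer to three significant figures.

Intensity scales as (d₁/d₂)², so rate at 6.80 m:
788 × (1.86/6.80)² = 788 × 0.07482 = 58.96 mR/h.
Stay time = 160 mR ÷ 58.96 mR/h = 2.714 h = 162.8 min.

163 min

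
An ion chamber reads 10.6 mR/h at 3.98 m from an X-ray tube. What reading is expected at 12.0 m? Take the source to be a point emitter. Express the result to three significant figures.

1.17 mR/h

Since intensity falls as 1/r², the rate at 12.0 m is
(3.98/12.0)² = 0.1100, so 10.6 × 0.1100 = 1.166 mR/h.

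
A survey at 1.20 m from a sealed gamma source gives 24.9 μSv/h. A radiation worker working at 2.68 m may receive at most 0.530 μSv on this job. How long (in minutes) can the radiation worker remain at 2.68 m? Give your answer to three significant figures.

Using I₁d₁² = I₂d₂², rate at 2.68 m:
24.9 × (1.20/2.68)² = 24.9 × 0.2005 = 4.992 μSv/h.
Stay time = 0.530 μSv ÷ 4.992 μSv/h = 0.1062 h = 6.372 min.

6.37 min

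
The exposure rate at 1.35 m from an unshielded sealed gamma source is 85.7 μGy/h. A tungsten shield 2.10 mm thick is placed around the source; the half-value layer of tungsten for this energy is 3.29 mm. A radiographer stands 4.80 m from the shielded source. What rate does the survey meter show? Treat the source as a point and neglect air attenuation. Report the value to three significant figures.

4.36 μGy/h

Distance alone: (1.35/4.80)² = 0.07910, so 85.7 × 0.07910 = 6.779 μGy/h.
Shield: 2.10/3.29 = 0.6383 half-value layers → attenuation 2^(−0.6383) = 0.6425.
Combined: 6.779 × 0.6425 = 4.356 μGy/h.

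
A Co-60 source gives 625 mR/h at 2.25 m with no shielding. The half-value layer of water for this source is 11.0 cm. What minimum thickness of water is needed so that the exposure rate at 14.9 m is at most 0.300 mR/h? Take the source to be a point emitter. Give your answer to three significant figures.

At 14.9 m, distance alone gives (2.25/14.9)² = 0.02280, so 625 × 0.02280 = 14.25 mR/h.
Further attenuation needed: 14.25/0.300 = 47.50.
n = log₂(47.50) = 5.570 half-value layers.
Thickness = 5.570 × 11.0 cm = 61.27 cm.

61.3 cm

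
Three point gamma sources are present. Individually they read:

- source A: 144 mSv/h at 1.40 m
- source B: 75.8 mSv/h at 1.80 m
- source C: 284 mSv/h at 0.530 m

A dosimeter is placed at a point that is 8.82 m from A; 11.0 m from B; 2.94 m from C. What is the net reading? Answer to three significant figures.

14.9 mSv/h

Each source contributes Iᵢ·(dᵢ/rᵢ)²; contributions add.
A: 144 × (1.40/8.82)² = 3.628 mSv/h
B: 75.8 × (1.80/11.0)² = 2.030 mSv/h
C: 284 × (0.530/2.94)² = 9.229 mSv/h
Total = 3.628 + 2.030 + 9.229 = 14.89 mSv/h.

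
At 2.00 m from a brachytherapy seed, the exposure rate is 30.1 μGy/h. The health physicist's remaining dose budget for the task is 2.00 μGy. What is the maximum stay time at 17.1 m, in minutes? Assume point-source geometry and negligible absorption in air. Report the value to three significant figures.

291 min

Since intensity falls as 1/r², rate at 17.1 m:
30.1 × (2.00/17.1)² = 30.1 × 0.01368 = 0.4118 μGy/h.
Stay time = 2.00 μGy ÷ 0.4118 μGy/h = 4.857 h = 291.4 min.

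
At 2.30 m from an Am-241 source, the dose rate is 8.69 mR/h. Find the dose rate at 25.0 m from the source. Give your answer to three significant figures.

0.0736 mR/h

By the inverse-square law, the rate at 25.0 m is
8.69 × (2.30/25.0)² = 8.69 × 0.008464 = 0.07355 mR/h.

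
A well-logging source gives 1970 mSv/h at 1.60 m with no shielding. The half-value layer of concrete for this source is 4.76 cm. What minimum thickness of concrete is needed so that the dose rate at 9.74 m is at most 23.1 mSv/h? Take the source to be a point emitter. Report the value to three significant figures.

At 9.74 m, distance alone gives (1.60/9.74)² = 0.02698, so 1970 × 0.02698 = 53.15 mSv/h.
Further attenuation needed: 53.15/23.1 = 2.301.
n = log₂(2.301) = 1.202 half-value layers.
Thickness = 1.202 × 4.76 cm = 5.722 cm.

5.72 cm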